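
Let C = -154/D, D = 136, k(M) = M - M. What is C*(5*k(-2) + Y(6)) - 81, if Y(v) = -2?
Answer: -2677/34 ≈ -78.735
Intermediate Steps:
k(M) = 0
C = -77/68 (C = -154/136 = -154*1/136 = -77/68 ≈ -1.1324)
C*(5*k(-2) + Y(6)) - 81 = -77*(5*0 - 2)/68 - 81 = -77*(0 - 2)/68 - 81 = -77/68*(-2) - 81 = 77/34 - 81 = -2677/34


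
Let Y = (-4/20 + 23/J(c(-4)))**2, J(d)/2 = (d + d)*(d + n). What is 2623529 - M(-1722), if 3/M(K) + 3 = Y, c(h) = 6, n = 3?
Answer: 9153493556671/3488999 ≈ 2.6235e+6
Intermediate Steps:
J(d) = 4*d*(3 + d) (J(d) = 2*((d + d)*(d + 3)) = 2*((2*d)*(3 + d)) = 2*(2*d*(3 + d)) = 4*d*(3 + d))
Y = 10201/1166400 (Y = (-4/20 + 23/((4*6*(3 + 6))))**2 = (-4*1/20 + 23/((4*6*9)))**2 = (-1/5 + 23/216)**2 = (-101/1080)**2 = 10201/1166400 ≈ 0.0087457)
M(K) = -3499200/3488999 (M(K) = 3/(-3 + 10201/1166400) = 3/(-3488999/1166400) = 3*(-1166400/3488999) = -3499200/3488999)
2623529 - M(-1722) = 2623529 - 1*(-3499200/3488999) = 2623529 + 3499200/3488999 = 9153493556671/3488999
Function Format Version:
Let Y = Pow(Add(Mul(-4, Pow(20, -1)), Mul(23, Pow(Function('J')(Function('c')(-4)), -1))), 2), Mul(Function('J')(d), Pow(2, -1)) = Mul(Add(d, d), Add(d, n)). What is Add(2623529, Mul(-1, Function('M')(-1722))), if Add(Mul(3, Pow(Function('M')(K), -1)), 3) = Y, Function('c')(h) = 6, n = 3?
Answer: Rational(9153493556671, 3488999) ≈ 2.6235e+6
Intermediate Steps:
Function('J')(d) = Mul(4, d, Add(3, d)) (Function('J')(d) = Mul(2, Mul(Add(d, d), Add(d, 3))) = Mul(2, Mul(Mul(2, d), Add(3, d))) = Mul(2, Mul(2, d, Add(3, d))) = Mul(4, d, Add(3, d)))
Y = Rational(10201, 1166400) (Y = Pow(Add(Mul(-4, Pow(20, -1)), Mul(23, Pow(Mul(4, 6, Add(3, 6)), -1))), 2) = Pow(Add(Mul(-4, Rational(1, 20)), Mul(23, Pow(Mul(4, 6, 9), -1))), 2) = Pow(Add(Rational(-1, 5), Mul(23, Pow(216, -1))), 2) = Pow(Add(Rational(-1, 5), Mul(23, Rational(1, 216))), 2) = Pow(Add(Rational(-1, 5), Rational(23, 216)), 2) = Pow(Rational(-101, 1080), 2) = Rational(10201, 1166400) ≈ 0.0087457)
Function('M')(K) = Rational(-3499200, 3488999) (Function('M')(K) = Mul(3, Pow(Add(-3, Rational(10201, 1166400)), -1)) = Mul(3, Pow(Rational(-3488999, 1166400), -1)) = Mul(3, Rational(-1166400, 3488999)) = Rational(-3499200, 3488999))
Add(2623529, Mul(-1, Function('M')(-1722))) = Add(2623529, Mul(-1, Rational(-3499200, 3488999))) = Add(2623529, Rational(3499200, 3488999)) = Rational(9153493556671, 3488999)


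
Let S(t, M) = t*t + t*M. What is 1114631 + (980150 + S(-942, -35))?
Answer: 3015115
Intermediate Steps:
S(t, M) = t² + M*t
1114631 + (980150 + S(-942, -35)) = 1114631 + (980150 - 942*(-35 - 942)) = 1114631 + (980150 - 942*(-977)) = 1114631 + (980150 + 920334) = 1114631 + 1900484 = 3015115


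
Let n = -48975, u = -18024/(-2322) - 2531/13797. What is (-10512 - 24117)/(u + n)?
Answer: 20544381459/29050950926 ≈ 0.70718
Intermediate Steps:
u = 4496299/593271 (u = -18024*(-1/2322) - 2531*1/13797 = 3004/387 - 2531/13797 = 4496299/593271 ≈ 7.5788)
(-10512 - 24117)/(u + n) = (-10512 - 24117)/(4496299/593271 - 48975) = -34629/(-29050950926/593271) = -34629*(-593271/29050950926) = 20544381459/29050950926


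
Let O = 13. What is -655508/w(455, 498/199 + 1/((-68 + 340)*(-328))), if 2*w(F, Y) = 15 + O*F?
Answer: -655508/2965 ≈ -221.08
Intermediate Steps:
w(F, Y) = 15/2 + 13*F/2 (w(F, Y) = (15 + 13*F)/2 = 15/2 + 13*F/2)
-655508/w(455, 498/199 + 1/((-68 + 340)*(-328))) = -655508/(15/2 + (13/2)*455) = -655508/(15/2 + 5915/2) = -655508/2965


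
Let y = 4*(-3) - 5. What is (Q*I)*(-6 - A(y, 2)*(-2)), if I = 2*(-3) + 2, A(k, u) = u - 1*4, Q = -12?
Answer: -480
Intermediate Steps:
y = -17 (y = -12 - 5 = -17)
A(k, u) = -4 + u (A(k, u) = u - 4 = -4 + u)
I = -4 (I = -6 + 2 = -4)
(Q*I)*(-6 - A(y, 2)*(-2)) = (-12*(-4))*(-6 - (-4 + 2)*(-2)) = 48*(-6 - (-2)*(-2)) = 48*(-6 - 1*4) = 48*(-6 - 4) = 48*(-10) = -480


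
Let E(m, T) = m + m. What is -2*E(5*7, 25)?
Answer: -140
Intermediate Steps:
E(m, T) = 2*m
-2*E(5*7, 25) = -4*5*7 = -4*35 = -2*70 = -140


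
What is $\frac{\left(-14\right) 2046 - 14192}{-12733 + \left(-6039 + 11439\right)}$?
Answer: $\frac{42836}{7333} \approx 5.8415$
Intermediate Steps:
$\frac{\left(-14\right) 2046 - 14192}{-12733 + \left(-6039 + 11439\right)} = \frac{-28644 + \left(-18786 + 4594\right)}{-12733 + 5400} = \frac{-28644 - 14192}{-7333} = \left(-42836\right) \left(- \frac{1}{7333}\right) = \frac{42836}{7333}$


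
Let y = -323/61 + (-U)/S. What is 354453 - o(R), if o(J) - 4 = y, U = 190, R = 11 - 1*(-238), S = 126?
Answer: 1362173651/3843 ≈ 3.5446e+5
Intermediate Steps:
R = 249 (R = 11 + 238 = 249)
y = -26144/3843 (y = -323/61 - 1*190/126 = -323*1/61 - 190*1/126 = -323/61 - 95/63 = -26144/3843 ≈ -6.8030)
o(J) = -10772/3843 (o(J) = 4 - 26144/3843 = -10772/3843)
354453 - o(R) = 354453 - 1*(-10772/3843) = 354453 + 10772/3843 = 1362173651/3843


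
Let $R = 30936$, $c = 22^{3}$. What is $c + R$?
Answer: $41584$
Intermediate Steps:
$c = 10648$
$c + R = 10648 + 30936 = 41584$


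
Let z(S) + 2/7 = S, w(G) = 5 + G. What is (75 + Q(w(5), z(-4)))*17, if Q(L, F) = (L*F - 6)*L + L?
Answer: -48025/7 ≈ -6860.7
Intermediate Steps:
z(S) = -2/7 + S
Q(L, F) = L + L*(-6 + F*L) (Q(L, F) = (F*L - 6)*L + L = (-6 + F*L)*L + L = L*(-6 + F*L) + L = L + L*(-6 + F*L))
(75 + Q(w(5), z(-4)))*17 = (75 + (5 + 5)*(-5 + (-2/7 - 4)*(5 + 5)))*17 = (75 + 10*(-5 - 30/7*10))*17 = (75 + 10*(-5 - 300/7))*17 = (75 + 10*(-335/7))*17 = (75 - 3350/7)*17 = -2825/7*17 = -48025/7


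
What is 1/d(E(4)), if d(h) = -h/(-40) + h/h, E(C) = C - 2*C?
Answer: 10/9 ≈ 1.1111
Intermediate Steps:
E(C) = -C
d(h) = 1 + h/40 (d(h) = -h*(-1/40) + 1 = h/40 + 1 = 1 + h/40)
1/d(E(4)) = 1/(1 + (-1*4)/40) = 1/(1 + (1/40)*(-4)) = 1/(1 - 1/10) = 1/(9/10) = 10/9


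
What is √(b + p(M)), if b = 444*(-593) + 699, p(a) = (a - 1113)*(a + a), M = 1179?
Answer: 3*I*√11885 ≈ 327.06*I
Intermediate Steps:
p(a) = 2*a*(-1113 + a) (p(a) = (-1113 + a)*(2*a) = 2*a*(-1113 + a))
b = -262593 (b = -263292 + 699 = -262593)
√(b + p(M)) = √(-262593 + 2*1179*(-1113 + 1179)) = √(-262593 + 2*1179*66) = √(-262593 + 155628) = √(-106965) = 3*I*√11885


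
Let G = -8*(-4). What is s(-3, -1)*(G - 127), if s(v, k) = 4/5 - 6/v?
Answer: -266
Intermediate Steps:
s(v, k) = ⅘ - 6/v (s(v, k) = 4*(⅕) - 6/v = ⅘ - 6/v)
G = 32
s(-3, -1)*(G - 127) = (⅘ - 6/(-3))*(32 - 127) = (⅘ - 6*(-⅓))*(-95) = (⅘ + 2)*(-95) = (14/5)*(-95) = -266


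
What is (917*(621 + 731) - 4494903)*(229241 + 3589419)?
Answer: -12430192720540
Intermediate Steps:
(917*(621 + 731) - 4494903)*(229241 + 3589419) = (917*1352 - 4494903)*3818660 = (1239784 - 4494903)*3818660 = -3255119*3818660 = -12430192720540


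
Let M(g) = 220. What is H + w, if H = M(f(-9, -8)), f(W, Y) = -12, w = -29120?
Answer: -28900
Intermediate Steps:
H = 220
H + w = 220 - 29120 = -28900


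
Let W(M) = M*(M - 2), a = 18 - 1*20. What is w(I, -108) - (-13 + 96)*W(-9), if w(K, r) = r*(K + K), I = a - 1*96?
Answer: 12951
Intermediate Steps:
a = -2 (a = 18 - 20 = -2)
W(M) = M*(-2 + M)
I = -98 (I = -2 - 1*96 = -2 - 96 = -98)
w(K, r) = 2*K*r (w(K, r) = r*(2*K) = 2*K*r)
w(I, -108) - (-13 + 96)*W(-9) = 2*(-98)*(-108) - (-13 + 96)*(-9*(-2 - 9)) = 21168 - 83*(-9*(-11)) = 21168 - 83*99 = 21168 - 1*8217 = 21168 - 8217 = 12951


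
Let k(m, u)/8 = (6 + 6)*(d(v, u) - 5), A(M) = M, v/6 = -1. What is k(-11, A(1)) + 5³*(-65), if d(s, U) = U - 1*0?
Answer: -8509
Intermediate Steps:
v = -6 (v = 6*(-1) = -6)
d(s, U) = U (d(s, U) = U + 0 = U)
k(m, u) = -480 + 96*u (k(m, u) = 8*((6 + 6)*(u - 5)) = 8*(12*(-5 + u)) = 8*(-60 + 12*u) = -480 + 96*u)
k(-11, A(1)) + 5³*(-65) = (-480 + 96*1) + 5³*(-65) = (-480 + 96) + 125*(-65) = -384 - 8125 = -8509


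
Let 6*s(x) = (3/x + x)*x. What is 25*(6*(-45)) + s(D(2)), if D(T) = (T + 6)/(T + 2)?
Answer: -40493/6 ≈ -6748.8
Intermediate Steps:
D(T) = (6 + T)/(2 + T)
s(x) = x*(x + 3/x)/6 (s(x) = ((3/x + x)*x)/6 = ((x + 3/x)*x)/6 = (x*(x + 3/x))/6 = x*(x + 3/x)/6)
25*(6*(-45)) + s(D(2)) = 25*(6*(-45)) + (½ + ((6 + 2)/(2 + 2))²/6) = 25*(-270) + (½ + (8/4)²/6) = -6750 + (½ + ((¼)*8)²/6) = -6750 + (½ + (⅙)*2²) = -6750 + (½ + (⅙)*4) = -6750 + (½ + ⅔) = -6750 + 7/6 = -40493/6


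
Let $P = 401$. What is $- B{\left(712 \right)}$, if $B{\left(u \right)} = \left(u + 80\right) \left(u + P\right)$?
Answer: $-881496$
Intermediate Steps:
$B{\left(u \right)} = \left(80 + u\right) \left(401 + u\right)$ ($B{\left(u \right)} = \left(u + 80\right) \left(u + 401\right) = \left(80 + u\right) \left(401 + u\right)$)
$- B{\left(712 \right)} = - (32080 + 712^{2} + 481 \cdot 712) = - (32080 + 506944 + 342472) = \left(-1\right) 881496 = -881496$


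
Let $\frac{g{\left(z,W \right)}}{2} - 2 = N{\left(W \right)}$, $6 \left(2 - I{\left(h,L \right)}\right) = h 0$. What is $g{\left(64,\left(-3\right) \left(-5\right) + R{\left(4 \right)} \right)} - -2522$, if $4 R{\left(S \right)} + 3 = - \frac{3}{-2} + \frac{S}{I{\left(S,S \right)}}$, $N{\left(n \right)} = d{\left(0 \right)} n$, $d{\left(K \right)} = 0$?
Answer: $2526$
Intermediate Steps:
$I{\left(h,L \right)} = 2$ ($I{\left(h,L \right)} = 2 - \frac{h 0}{6} = 2 - 0 = 2 + 0 = 2$)
$N{\left(n \right)} = 0$ ($N{\left(n \right)} = 0 n = 0$)
$R{\left(S \right)} = - \frac{3}{8} + \frac{S}{8}$ ($R{\left(S \right)} = - \frac{3}{4} + \frac{- \frac{3}{-2} + \frac{S}{2}}{4} = - \frac{3}{4} + \frac{\left(-3\right) \left(- \frac{1}{2}\right) + S \frac{1}{2}}{4} = - \frac{3}{4} + \frac{\frac{3}{2} + \frac{S}{2}}{4} = - \frac{3}{4} + \left(\frac{3}{8} + \frac{S}{8}\right) = - \frac{3}{8} + \frac{S}{8}$)
$g{\left(z,W \right)} = 4$ ($g{\left(z,W \right)} = 4 + 2 \cdot 0 = 4 + 0 = 4$)
$g{\left(64,\left(-3\right) \left(-5\right) + R{\left(4 \right)} \right)} - -2522 = 4 - -2522 = 4 + 2522 = 2526$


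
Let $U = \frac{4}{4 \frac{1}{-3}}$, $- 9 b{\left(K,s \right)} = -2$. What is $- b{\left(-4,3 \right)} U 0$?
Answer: $0$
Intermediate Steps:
$b{\left(K,s \right)} = \frac{2}{9}$ ($b{\left(K,s \right)} = \left(- \frac{1}{9}\right) \left(-2\right) = \frac{2}{9}$)
$U = -3$ ($U = \frac{4}{4 \left(- \frac{1}{3}\right)} = \frac{4}{- \frac{4}{3}} = 4 \left(- \frac{3}{4}\right) = -3$)
$- b{\left(-4,3 \right)} U 0 = - \frac{2 \left(-3\right)}{9} \cdot 0 = \left(-1\right) \left(- \frac{2}{3}\right) 0 = \frac{2}{3} \cdot 0 = 0$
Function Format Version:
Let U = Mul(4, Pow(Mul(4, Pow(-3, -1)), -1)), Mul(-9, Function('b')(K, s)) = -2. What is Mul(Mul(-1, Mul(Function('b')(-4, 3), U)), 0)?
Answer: 0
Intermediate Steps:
Function('b')(K, s) = Rational(2, 9) (Function('b')(K, s) = Mul(Rational(-1, 9), -2) = Rational(2, 9))
U = -3 (U = Mul(4, Pow(Mul(4, Rational(-1, 3)), -1)) = Mul(4, Pow(Rational(-4, 3), -1)) = Mul(4, Rational(-3, 4)) = -3)
Mul(Mul(-1, Mul(Function('b')(-4, 3), U)), 0) = Mul(Mul(-1, Mul(Rational(2, 9), -3)), 0) = Mul(Mul(-1, Rational(-2, 3)), 0) = Mul(Rational(2, 3), 0) = 0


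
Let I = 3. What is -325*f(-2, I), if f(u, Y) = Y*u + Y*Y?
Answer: -975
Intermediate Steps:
f(u, Y) = Y² + Y*u (f(u, Y) = Y*u + Y² = Y² + Y*u)
-325*f(-2, I) = -975*(3 - 2) = -975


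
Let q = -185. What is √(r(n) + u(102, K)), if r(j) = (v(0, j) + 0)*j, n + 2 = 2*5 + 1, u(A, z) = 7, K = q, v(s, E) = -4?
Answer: I*√29 ≈ 5.3852*I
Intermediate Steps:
K = -185
n = 9 (n = -2 + (2*5 + 1) = -2 + (10 + 1) = -2 + 11 = 9)
r(j) = -4*j (r(j) = (-4 + 0)*j = -4*j)
√(r(n) + u(102, K)) = √(-4*9 + 7) = √(-36 + 7) = √(-29) = I*√29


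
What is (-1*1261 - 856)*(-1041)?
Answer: 2203797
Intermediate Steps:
(-1*1261 - 856)*(-1041) = (-1261 - 856)*(-1041) = -2117*(-1041) = 2203797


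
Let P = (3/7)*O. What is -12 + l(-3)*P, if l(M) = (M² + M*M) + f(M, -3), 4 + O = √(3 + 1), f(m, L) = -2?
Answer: -180/7 ≈ -25.714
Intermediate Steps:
O = -2 (O = -4 + √(3 + 1) = -4 + √4 = -4 + 2 = -2)
l(M) = -2 + 2*M² (l(M) = (M² + M*M) - 2 = (M² + M²) - 2 = 2*M² - 2 = -2 + 2*M²)
P = -6/7 (P = (3/7)*(-2) = -6/7 ≈ -0.85714)
-12 + l(-3)*P = -12 + (-2 + 2*(-3)²)*(-6/7) = -12 + (-2 + 2*9)*(-6/7) = -12 + (-2 + 18)*(-6/7) = -12 + 16*(-6/7) = -12 - 96/7 = -180/7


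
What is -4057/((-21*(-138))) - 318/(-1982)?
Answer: -3559705/2871918 ≈ -1.2395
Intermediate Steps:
-4057/((-21*(-138))) - 318/(-1982) = -4057/2898 - 318*(-1/1982) = -4057*1/2898 + 159/991 = -4057/2898 + 159/991 = -3559705/2871918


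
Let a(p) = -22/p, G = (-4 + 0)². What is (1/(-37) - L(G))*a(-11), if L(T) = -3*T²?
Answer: 56830/37 ≈ 1535.9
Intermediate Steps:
G = 16 (G = (-4)² = 16)
(1/(-37) - L(G))*a(-11) = (1/(-37) - (-3)*16²)*(-22/(-11)) = (-1/37 - (-3)*256)*(-22*(-1/11)) = (-1/37 - 1*(-768))*2 = (-1/37 + 768)*2 = (28415/37)*2 = 56830/37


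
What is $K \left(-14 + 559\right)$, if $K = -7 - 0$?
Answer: $-3815$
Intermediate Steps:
$K = -7$ ($K = -7 + 0 = -7$)
$K \left(-14 + 559\right) = - 7 \left(-14 + 559\right) = \left(-7\right) 545 = -3815$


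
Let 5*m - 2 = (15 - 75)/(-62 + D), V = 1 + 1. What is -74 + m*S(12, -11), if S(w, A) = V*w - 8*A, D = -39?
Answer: -8026/505 ≈ -15.893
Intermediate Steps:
V = 2
S(w, A) = -8*A + 2*w (S(w, A) = 2*w - 8*A = -8*A + 2*w)
m = 262/505 (m = 2/5 + ((15 - 75)/(-62 - 39))/5 = 2/5 + (-60/(-101))/5 = 2/5 + (-60*(-1/101))/5 = 2/5 + (1/5)*(60/101) = 2/5 + 12/101 = 262/505 ≈ 0.51881)
-74 + m*S(12, -11) = -74 + 262*(-8*(-11) + 2*12)/505 = -74 + 262*(88 + 24)/505 = -74 + (262/505)*112 = -74 + 29344/505 = -8026/505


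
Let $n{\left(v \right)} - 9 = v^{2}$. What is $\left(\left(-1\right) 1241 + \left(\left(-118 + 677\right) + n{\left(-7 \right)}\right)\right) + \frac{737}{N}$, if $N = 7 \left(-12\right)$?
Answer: $- \frac{53153}{84} \approx -632.77$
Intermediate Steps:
$n{\left(v \right)} = 9 + v^{2}$
$N = -84$
$\left(\left(-1\right) 1241 + \left(\left(-118 + 677\right) + n{\left(-7 \right)}\right)\right) + \frac{737}{N} = \left(\left(-1\right) 1241 + \left(\left(-118 + 677\right) + \left(9 + \left(-7\right)^{2}\right)\right)\right) + \frac{737}{-84} = \left(-1241 + \left(559 + \left(9 + 49\right)\right)\right) + 737 \left(- \frac{1}{84}\right) = \left(-1241 + \left(559 + 58\right)\right) - \frac{737}{84} = \left(-1241 + 617\right) - \frac{737}{84} = -624 - \frac{737}{84} = - \frac{53153}{84}$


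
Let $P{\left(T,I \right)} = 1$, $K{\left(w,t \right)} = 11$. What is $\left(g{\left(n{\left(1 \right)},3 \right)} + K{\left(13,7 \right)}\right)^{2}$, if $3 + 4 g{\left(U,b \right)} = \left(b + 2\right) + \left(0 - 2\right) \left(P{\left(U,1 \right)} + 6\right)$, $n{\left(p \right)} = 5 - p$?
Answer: $64$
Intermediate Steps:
$g{\left(U,b \right)} = - \frac{15}{4} + \frac{b}{4}$ ($g{\left(U,b \right)} = - \frac{3}{4} + \frac{\left(b + 2\right) + \left(0 - 2\right) \left(1 + 6\right)}{4} = - \frac{3}{4} + \frac{\left(2 + b\right) - 14}{4} = - \frac{3}{4} + \frac{-12 + b}{4} = - \frac{3}{4} + \left(-3 + \frac{b}{4}\right) = - \frac{15}{4} + \frac{b}{4}$)
$\left(g{\left(n{\left(1 \right)},3 \right)} + K{\left(13,7 \right)}\right)^{2} = \left(\left(- \frac{15}{4} + \frac{1}{4} \cdot 3\right) + 11\right)^{2} = \left(\left(- \frac{15}{4} + \frac{3}{4}\right) + 11\right)^{2} = \left(-3 + 11\right)^{2} = 8^{2} = 64$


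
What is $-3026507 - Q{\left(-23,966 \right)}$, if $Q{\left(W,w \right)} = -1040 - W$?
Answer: $-3025490$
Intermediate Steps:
$-3026507 - Q{\left(-23,966 \right)} = -3026507 - \left(-1040 - -23\right) = -3026507 - \left(-1040 + 23\right) = -3026507 - -1017 = -3026507 + 1017 = -3025490$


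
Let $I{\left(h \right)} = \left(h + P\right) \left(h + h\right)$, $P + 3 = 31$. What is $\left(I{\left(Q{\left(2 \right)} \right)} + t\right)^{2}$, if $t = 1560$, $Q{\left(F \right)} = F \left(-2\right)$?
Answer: $1871424$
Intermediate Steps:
$Q{\left(F \right)} = - 2 F$
$P = 28$ ($P = -3 + 31 = 28$)
$I{\left(h \right)} = 2 h \left(28 + h\right)$ ($I{\left(h \right)} = \left(h + 28\right) \left(h + h\right) = \left(28 + h\right) 2 h = 2 h \left(28 + h\right)$)
$\left(I{\left(Q{\left(2 \right)} \right)} + t\right)^{2} = \left(2 \left(\left(-2\right) 2\right) \left(28 - 4\right) + 1560\right)^{2} = \left(2 \left(-4\right) \left(28 - 4\right) + 1560\right)^{2} = \left(2 \left(-4\right) 24 + 1560\right)^{2} = \left(-192 + 1560\right)^{2} = 1368^{2} = 1871424$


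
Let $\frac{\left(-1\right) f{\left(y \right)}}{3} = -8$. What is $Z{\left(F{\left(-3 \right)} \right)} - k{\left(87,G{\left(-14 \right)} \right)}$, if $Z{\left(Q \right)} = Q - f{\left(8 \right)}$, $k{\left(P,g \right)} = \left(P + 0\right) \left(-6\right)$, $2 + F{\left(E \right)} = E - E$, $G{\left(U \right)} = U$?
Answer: $496$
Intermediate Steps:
$F{\left(E \right)} = -2$ ($F{\left(E \right)} = -2 + \left(E - E\right) = -2 + 0 = -2$)
$f{\left(y \right)} = 24$ ($f{\left(y \right)} = \left(-3\right) \left(-8\right) = 24$)
$k{\left(P,g \right)} = - 6 P$ ($k{\left(P,g \right)} = P \left(-6\right) = - 6 P$)
$Z{\left(Q \right)} = -24 + Q$ ($Z{\left(Q \right)} = Q - 24 = -24 + Q$)
$Z{\left(F{\left(-3 \right)} \right)} - k{\left(87,G{\left(-14 \right)} \right)} = \left(-24 - 2\right) - \left(-6\right) 87 = -26 - -522 = -26 + 522 = 496$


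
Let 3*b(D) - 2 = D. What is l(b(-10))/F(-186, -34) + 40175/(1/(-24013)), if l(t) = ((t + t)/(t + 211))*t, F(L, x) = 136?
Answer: -30750522515609/31875 ≈ -9.6472e+8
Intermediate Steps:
b(D) = ⅔ + D/3
l(t) = 2*t²/(211 + t) (l(t) = ((2*t)/(211 + t))*t = (2*t/(211 + t))*t = 2*t²/(211 + t))
l(b(-10))/F(-186, -34) + 40175/(1/(-24013)) = (2*(⅔ + (⅓)*(-10))²/(211 + (⅔ + (⅓)*(-10))))/136 + 40175/(1/(-24013)) = (2*(⅔ - 10/3)²/(211 + (⅔ - 10/3)))*(1/136) + 40175/(-1/24013) = (2*(-8/3)²/(211 - 8/3))*(1/136) + 40175*(-24013) = (2*(64/9)/(625/3))*(1/136) - 964722275 = (2*(64/9)*(3/625))*(1/136) - 964722275 = (128/1875)*(1/136) - 964722275 = 16/31875 - 964722275 = -30750522515609/31875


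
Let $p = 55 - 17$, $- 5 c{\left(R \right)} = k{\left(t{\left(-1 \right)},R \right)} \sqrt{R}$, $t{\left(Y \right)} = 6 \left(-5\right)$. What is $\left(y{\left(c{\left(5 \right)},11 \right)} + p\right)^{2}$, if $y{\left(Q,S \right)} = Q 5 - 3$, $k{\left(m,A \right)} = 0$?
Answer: $1225$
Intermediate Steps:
$t{\left(Y \right)} = -30$
$c{\left(R \right)} = 0$ ($c{\left(R \right)} = - \frac{0 \sqrt{R}}{5} = \left(- \frac{1}{5}\right) 0 = 0$)
$y{\left(Q,S \right)} = -3 + 5 Q$ ($y{\left(Q,S \right)} = 5 Q - 3 = -3 + 5 Q$)
$p = 38$ ($p = 55 - 17 = 38$)
$\left(y{\left(c{\left(5 \right)},11 \right)} + p\right)^{2} = \left(\left(-3 + 5 \cdot 0\right) + 38\right)^{2} = \left(\left(-3 + 0\right) + 38\right)^{2} = \left(-3 + 38\right)^{2} = 35^{2} = 1225$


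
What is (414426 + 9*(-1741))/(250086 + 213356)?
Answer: 398757/463442 ≈ 0.86042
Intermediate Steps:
(414426 + 9*(-1741))/(250086 + 213356) = (414426 - 15669)/463442 = 398757*(1/463442) = 398757/463442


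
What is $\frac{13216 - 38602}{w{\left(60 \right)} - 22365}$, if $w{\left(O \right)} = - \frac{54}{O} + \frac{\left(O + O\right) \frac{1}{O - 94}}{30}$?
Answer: $\frac{4315620}{3802223} \approx 1.135$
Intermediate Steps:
$w{\left(O \right)} = - \frac{54}{O} + \frac{O}{15 \left(-94 + O\right)}$ ($w{\left(O \right)} = - \frac{54}{O} + \frac{2 O}{-94 + O} \frac{1}{30} = - \frac{54}{O} + \frac{O}{15 \left(-94 + O\right)}$)
$\frac{13216 - 38602}{w{\left(60 \right)} - 22365} = \frac{13216 - 38602}{\frac{76140 + 60^{2} - 48600}{15 \cdot 60 \left(-94 + 60\right)} - 22365} = - \frac{25386}{\frac{1}{15} \cdot \frac{1}{60} \frac{1}{-34} \left(76140 + 3600 - 48600\right) - 22365} = - \frac{25386}{\frac{1}{15} \cdot \frac{1}{60} \left(- \frac{1}{34}\right) 31140 - 22365} = - \frac{25386}{- \frac{173}{170} - 22365} = - \frac{25386}{- \frac{3802223}{170}} = \left(-25386\right) \left(- \frac{170}{3802223}\right) = \frac{4315620}{3802223}$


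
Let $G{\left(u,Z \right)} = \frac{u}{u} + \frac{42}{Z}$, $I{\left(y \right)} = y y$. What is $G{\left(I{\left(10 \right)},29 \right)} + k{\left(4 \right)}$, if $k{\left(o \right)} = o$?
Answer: $\frac{187}{29} \approx 6.4483$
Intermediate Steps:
$I{\left(y \right)} = y^{2}$
$G{\left(u,Z \right)} = 1 + \frac{42}{Z}$
$G{\left(I{\left(10 \right)},29 \right)} + k{\left(4 \right)} = \frac{42 + 29}{29} + 4 = \frac{1}{29} \cdot 71 + 4 = \frac{71}{29} + 4 = \frac{187}{29}$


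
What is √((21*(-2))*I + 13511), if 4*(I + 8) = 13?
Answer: √54842/2 ≈ 117.09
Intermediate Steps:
I = -19/4 (I = -8 + (¼)*13 = -8 + 13/4 = -19/4 ≈ -4.7500)
√((21*(-2))*I + 13511) = √((21*(-2))*(-19/4) + 13511) = √(-42*(-19/4) + 13511) = √(399/2 + 13511) = √(27421/2) = √54842/2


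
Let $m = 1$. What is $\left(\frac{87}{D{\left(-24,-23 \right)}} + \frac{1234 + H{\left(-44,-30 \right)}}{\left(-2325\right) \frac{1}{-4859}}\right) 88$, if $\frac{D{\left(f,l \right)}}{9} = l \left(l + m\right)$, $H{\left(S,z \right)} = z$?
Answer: $\frac{3946989188}{17825} \approx 2.2143 \cdot 10^{5}$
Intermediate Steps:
$D{\left(f,l \right)} = 9 l \left(1 + l\right)$ ($D{\left(f,l \right)} = 9 l \left(l + 1\right) = 9 l \left(1 + l\right)$)
$\left(\frac{87}{D{\left(-24,-23 \right)}} + \frac{1234 + H{\left(-44,-30 \right)}}{\left(-2325\right) \frac{1}{-4859}}\right) 88 = \left(\frac{87}{9 \left(-23\right) \left(1 - 23\right)} + \frac{1234 - 30}{\left(-2325\right) \frac{1}{-4859}}\right) 88 = \left(\frac{87}{9 \left(-23\right) \left(-22\right)} + \frac{1204}{\left(-2325\right) \left(- \frac{1}{4859}\right)}\right) 88 = \left(\frac{87}{4554} + \frac{1204}{\frac{2325}{4859}}\right) 88 = \left(87 \cdot \frac{1}{4554} + 1204 \cdot \frac{4859}{2325}\right) 88 = \left(\frac{29}{1518} + \frac{5850236}{2325}\right) 88 = \frac{986747297}{392150} \cdot 88 = \frac{3946989188}{17825}$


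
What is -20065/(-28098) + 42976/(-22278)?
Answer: -1604497/1320606 ≈ -1.2150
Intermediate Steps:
-20065/(-28098) + 42976/(-22278) = -20065*(-1/28098) + 42976*(-1/22278) = 20065/28098 - 272/141 = -1604497/1320606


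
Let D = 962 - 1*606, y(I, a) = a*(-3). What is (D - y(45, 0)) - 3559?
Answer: -3203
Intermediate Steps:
y(I, a) = -3*a
D = 356 (D = 962 - 606 = 356)
(D - y(45, 0)) - 3559 = (356 - (-3)*0) - 3559 = (356 - 1*0) - 3559 = (356 + 0) - 3559 = 356 - 3559 = -3203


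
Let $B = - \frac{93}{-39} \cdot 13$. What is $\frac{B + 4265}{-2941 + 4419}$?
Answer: $\frac{2148}{739} \approx 2.9066$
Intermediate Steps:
$B = 31$ ($B = \left(-93\right) \left(- \frac{1}{39}\right) 13 = \frac{31}{13} \cdot 13 = 31$)
$\frac{B + 4265}{-2941 + 4419} = \frac{31 + 4265}{-2941 + 4419} = \frac{4296}{1478} = 4296 \cdot \frac{1}{1478} = \frac{2148}{739}$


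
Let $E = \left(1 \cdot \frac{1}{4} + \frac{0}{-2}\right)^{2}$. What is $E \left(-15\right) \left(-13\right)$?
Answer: $\frac{195}{16} \approx 12.188$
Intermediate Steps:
$E = \frac{1}{16}$ ($E = \left(1 \cdot \frac{1}{4} + 0 \left(- \frac{1}{2}\right)\right)^{2} = \left(\frac{1}{4} + 0\right)^{2} = \left(\frac{1}{4}\right)^{2} = \frac{1}{16} \approx 0.0625$)
$E \left(-15\right) \left(-13\right) = \frac{1}{16} \left(-15\right) \left(-13\right) = \left(- \frac{15}{16}\right) \left(-13\right) = \frac{195}{16}$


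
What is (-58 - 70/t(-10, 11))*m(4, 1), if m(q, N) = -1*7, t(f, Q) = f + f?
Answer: 763/2 ≈ 381.50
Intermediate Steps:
t(f, Q) = 2*f
m(q, N) = -7
(-58 - 70/t(-10, 11))*m(4, 1) = (-58 - 70/(2*(-10)))*(-7) = (-58 - 70/(-20))*(-7) = (-58 - 70*(-1/20))*(-7) = (-58 + 7/2)*(-7) = -109/2*(-7) = 763/2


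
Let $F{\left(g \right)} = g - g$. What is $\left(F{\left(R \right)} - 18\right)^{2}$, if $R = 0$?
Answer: $324$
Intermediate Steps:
$F{\left(g \right)} = 0$
$\left(F{\left(R \right)} - 18\right)^{2} = \left(0 - 18\right)^{2} = \left(-18\right)^{2} = 324$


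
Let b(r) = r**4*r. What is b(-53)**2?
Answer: 174887470365513049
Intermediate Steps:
b(r) = r**5
b(-53)**2 = ((-53)**5)**2 = (-418195493)**2 = 174887470365513049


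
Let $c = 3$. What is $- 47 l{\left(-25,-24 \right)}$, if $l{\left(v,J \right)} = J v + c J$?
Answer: $-24816$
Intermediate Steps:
$l{\left(v,J \right)} = 3 J + J v$ ($l{\left(v,J \right)} = J v + 3 J = 3 J + J v$)
$- 47 l{\left(-25,-24 \right)} = - 47 \left(- 24 \left(3 - 25\right)\right) = - 47 \left(\left(-24\right) \left(-22\right)\right) = \left(-47\right) 528 = -24816$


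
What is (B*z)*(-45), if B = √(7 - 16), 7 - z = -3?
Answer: -1350*I ≈ -1350.0*I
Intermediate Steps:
z = 10 (z = 7 - 1*(-3) = 7 + 3 = 10)
B = 3*I (B = √(-9) = 3*I ≈ 3.0*I)
(B*z)*(-45) = ((3*I)*10)*(-45) = (30*I)*(-45) = -1350*I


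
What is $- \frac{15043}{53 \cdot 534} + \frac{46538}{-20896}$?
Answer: $- \frac{407864251}{147849648} \approx -2.7586$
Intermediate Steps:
$- \frac{15043}{53 \cdot 534} + \frac{46538}{-20896} = - \frac{15043}{28302} + 46538 \left(- \frac{1}{20896}\right) = \left(-15043\right) \frac{1}{28302} - \frac{23269}{10448} = - \frac{15043}{28302} - \frac{23269}{10448} = - \frac{407864251}{147849648}$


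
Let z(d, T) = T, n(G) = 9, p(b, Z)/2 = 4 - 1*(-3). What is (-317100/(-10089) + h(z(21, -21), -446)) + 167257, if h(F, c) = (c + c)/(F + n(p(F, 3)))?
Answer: 187613658/1121 ≈ 1.6736e+5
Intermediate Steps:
p(b, Z) = 14 (p(b, Z) = 2*(4 - 1*(-3)) = 2*(4 + 3) = 2*7 = 14)
h(F, c) = 2*c/(9 + F) (h(F, c) = (c + c)/(F + 9) = (2*c)/(9 + F) = 2*c/(9 + F))
(-317100/(-10089) + h(z(21, -21), -446)) + 167257 = (-317100/(-10089) + 2*(-446)/(9 - 21)) + 167257 = (-317100*(-1/10089) + 2*(-446)/(-12)) + 167257 = (105700/3363 + 2*(-446)*(-1/12)) + 167257 = (105700/3363 + 223/3) + 167257 = 118561/1121 + 167257 = 187613658/1121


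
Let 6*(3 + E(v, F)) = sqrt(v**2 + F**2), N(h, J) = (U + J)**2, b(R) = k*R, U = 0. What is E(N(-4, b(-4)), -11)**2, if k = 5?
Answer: 160445/36 - sqrt(160121) ≈ 4056.7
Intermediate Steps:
b(R) = 5*R
N(h, J) = J**2 (N(h, J) = (0 + J)**2 = J**2)
E(v, F) = -3 + sqrt(F**2 + v**2)/6 (E(v, F) = -3 + sqrt(v**2 + F**2)/6 = -3 + sqrt(F**2 + v**2)/6)
E(N(-4, b(-4)), -11)**2 = (-3 + sqrt((-11)**2 + ((5*(-4))**2)**2)/6)**2 = (-3 + sqrt(121 + ((-20)**2)**2)/6)**2 = (-3 + sqrt(121 + 400**2)/6)**2 = (-3 + sqrt(121 + 160000)/6)**2 = (-3 + sqrt(160121)/6)**2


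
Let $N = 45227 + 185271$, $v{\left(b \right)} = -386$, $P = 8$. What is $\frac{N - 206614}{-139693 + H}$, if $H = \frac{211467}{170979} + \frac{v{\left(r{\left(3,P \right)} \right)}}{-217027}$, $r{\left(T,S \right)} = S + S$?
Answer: $- \frac{147710834582962}{863925082221261} \approx -0.17098$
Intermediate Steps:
$r{\left(T,S \right)} = 2 S$
$H = \frac{15320015501}{12369019811}$ ($H = \frac{211467}{170979} - \frac{386}{-217027} = 211467 \cdot \frac{1}{170979} - - \frac{386}{217027} = \frac{70489}{56993} + \frac{386}{217027} = \frac{15320015501}{12369019811} \approx 1.2386$)
$N = 230498$
$\frac{N - 206614}{-139693 + H} = \frac{230498 - 206614}{-139693 + \frac{15320015501}{12369019811}} = \frac{23884}{- \frac{1727850164442522}{12369019811}} = 23884 \left(- \frac{12369019811}{1727850164442522}\right) = - \frac{147710834582962}{863925082221261}$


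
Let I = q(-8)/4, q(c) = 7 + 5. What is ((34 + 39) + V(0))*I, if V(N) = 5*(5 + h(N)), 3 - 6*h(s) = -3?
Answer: 309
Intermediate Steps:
h(s) = 1 (h(s) = ½ - ⅙*(-3) = ½ + ½ = 1)
V(N) = 30 (V(N) = 5*(5 + 1) = 5*6 = 30)
q(c) = 12
I = 3 (I = 12/4 = 12*(¼) = 3)
((34 + 39) + V(0))*I = ((34 + 39) + 30)*3 = (73 + 30)*3 = 103*3 = 309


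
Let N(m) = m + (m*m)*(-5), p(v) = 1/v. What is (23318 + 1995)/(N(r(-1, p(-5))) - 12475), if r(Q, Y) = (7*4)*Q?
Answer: -25313/16423 ≈ -1.5413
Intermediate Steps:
r(Q, Y) = 28*Q
N(m) = m - 5*m**2 (N(m) = m + m**2*(-5) = m - 5*m**2)
(23318 + 1995)/(N(r(-1, p(-5))) - 12475) = (23318 + 1995)/((28*(-1))*(1 - 140*(-1)) - 12475) = 25313/(-28*(1 - 5*(-28)) - 12475) = 25313/(-28*(1 + 140) - 12475) = 25313/(-28*141 - 12475) = 25313/(-3948 - 12475) = 25313/(-16423) = 25313*(-1/16423) = -25313/16423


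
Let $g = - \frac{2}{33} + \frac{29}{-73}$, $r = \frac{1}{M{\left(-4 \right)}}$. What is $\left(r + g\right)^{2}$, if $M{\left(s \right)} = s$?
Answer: $\frac{46526041}{92852496} \approx 0.50107$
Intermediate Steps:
$r = - \frac{1}{4}$ ($r = \frac{1}{-4} = - \frac{1}{4} \approx -0.25$)
$g = - \frac{1103}{2409}$ ($g = \left(-2\right) \frac{1}{33} + 29 \left(- \frac{1}{73}\right) = - \frac{2}{33} - \frac{29}{73} = - \frac{1103}{2409} \approx -0.45787$)
$\left(r + g\right)^{2} = \left(- \frac{1}{4} - \frac{1103}{2409}\right)^{2} = \left(- \frac{6821}{9636}\right)^{2} = \frac{46526041}{92852496}$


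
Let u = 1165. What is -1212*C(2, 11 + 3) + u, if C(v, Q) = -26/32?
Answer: 8599/4 ≈ 2149.8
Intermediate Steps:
C(v, Q) = -13/16 (C(v, Q) = -26*1/32 = -13/16)
-1212*C(2, 11 + 3) + u = -1212*(-13/16) + 1165 = 3939/4 + 1165 = 8599/4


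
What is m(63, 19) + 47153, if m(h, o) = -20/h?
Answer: 2970619/63 ≈ 47153.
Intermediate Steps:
m(63, 19) + 47153 = -20/63 + 47153 = 2970619/63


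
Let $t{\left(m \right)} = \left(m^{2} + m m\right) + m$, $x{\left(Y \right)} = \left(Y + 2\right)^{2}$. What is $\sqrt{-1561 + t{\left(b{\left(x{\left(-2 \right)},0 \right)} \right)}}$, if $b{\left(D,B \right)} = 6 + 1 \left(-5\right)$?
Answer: $i \sqrt{1558} \approx 39.471 i$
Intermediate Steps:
$x{\left(Y \right)} = \left(2 + Y\right)^{2}$
$b{\left(D,B \right)} = 1$ ($b{\left(D,B \right)} = 6 - 5 = 1$)
$t{\left(m \right)} = m + 2 m^{2}$ ($t{\left(m \right)} = \left(m^{2} + m^{2}\right) + m = 2 m^{2} + m = m + 2 m^{2}$)
$\sqrt{-1561 + t{\left(b{\left(x{\left(-2 \right)},0 \right)} \right)}} = \sqrt{-1561 + 1 \left(1 + 2 \cdot 1\right)} = \sqrt{-1561 + 1 \left(1 + 2\right)} = \sqrt{-1561 + 1 \cdot 3} = \sqrt{-1561 + 3} = \sqrt{-1558} = i \sqrt{1558}$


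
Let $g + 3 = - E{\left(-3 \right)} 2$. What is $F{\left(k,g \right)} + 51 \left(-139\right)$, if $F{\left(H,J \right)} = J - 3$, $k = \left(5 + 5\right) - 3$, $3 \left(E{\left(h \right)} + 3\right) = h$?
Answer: $-7087$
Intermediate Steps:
$E{\left(h \right)} = -3 + \frac{h}{3}$
$k = 7$ ($k = 10 - 3 = 7$)
$g = 5$ ($g = -3 + - (-3 + \frac{1}{3} \left(-3\right)) 2 = -3 + - (-3 - 1) 2 = -3 + \left(-1\right) \left(-4\right) 2 = -3 + 4 \cdot 2 = -3 + 8 = 5$)
$F{\left(H,J \right)} = -3 + J$ ($F{\left(H,J \right)} = J - 3 = -3 + J$)
$F{\left(k,g \right)} + 51 \left(-139\right) = \left(-3 + 5\right) + 51 \left(-139\right) = 2 - 7089 = -7087$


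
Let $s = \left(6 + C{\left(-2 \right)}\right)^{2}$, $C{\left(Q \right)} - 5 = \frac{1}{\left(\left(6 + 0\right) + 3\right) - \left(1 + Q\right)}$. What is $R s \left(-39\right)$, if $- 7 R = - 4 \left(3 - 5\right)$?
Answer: $\frac{961038}{175} \approx 5491.6$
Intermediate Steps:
$R = - \frac{8}{7}$ ($R = - \frac{\left(-4\right) \left(3 - 5\right)}{7} = - \frac{\left(-4\right) \left(-2\right)}{7} = \left(- \frac{1}{7}\right) 8 = - \frac{8}{7} \approx -1.1429$)
$C{\left(Q \right)} = 5 + \frac{1}{8 - Q}$ ($C{\left(Q \right)} = 5 + \frac{1}{\left(\left(6 + 0\right) + 3\right) - \left(1 + Q\right)} = 5 + \frac{1}{\left(6 + 3\right) - \left(1 + Q\right)} = 5 + \frac{1}{9 - \left(1 + Q\right)} = 5 + \frac{1}{8 - Q}$)
$s = \frac{12321}{100}$ ($s = \left(6 + \frac{-41 + 5 \left(-2\right)}{-8 - 2}\right)^{2} = \left(6 + \frac{-41 - 10}{-10}\right)^{2} = \left(6 - - \frac{51}{10}\right)^{2} = \left(6 + \frac{51}{10}\right)^{2} = \left(\frac{111}{10}\right)^{2} = \frac{12321}{100} \approx 123.21$)
$R s \left(-39\right) = \left(- \frac{8}{7}\right) \frac{12321}{100} \left(-39\right) = \left(- \frac{24642}{175}\right) \left(-39\right) = \frac{961038}{175}$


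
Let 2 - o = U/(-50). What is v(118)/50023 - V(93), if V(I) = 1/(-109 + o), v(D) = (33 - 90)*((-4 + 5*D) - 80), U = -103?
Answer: -154774276/272775419 ≈ -0.56741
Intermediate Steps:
o = -3/50 (o = 2 - (-103)/(-50) = 2 - (-103)*(-1)/50 = 2 - 1*103/50 = 2 - 103/50 = -3/50 ≈ -0.060000)
v(D) = 4788 - 285*D (v(D) = -57*(-84 + 5*D) = 4788 - 285*D)
V(I) = -50/5453 (V(I) = 1/(-109 - 3/50) = 1/(-5453/50) = -50/5453)
v(118)/50023 - V(93) = (4788 - 285*118)/50023 - 1*(-50/5453) = (4788 - 33630)*(1/50023) + 50/5453 = -28842*1/50023 + 50/5453 = -28842/50023 + 50/5453 = -154774276/272775419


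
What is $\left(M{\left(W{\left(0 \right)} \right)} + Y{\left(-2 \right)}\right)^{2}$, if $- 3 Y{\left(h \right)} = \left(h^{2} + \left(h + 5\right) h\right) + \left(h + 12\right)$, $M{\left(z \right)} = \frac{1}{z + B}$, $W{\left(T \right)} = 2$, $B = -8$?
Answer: $\frac{289}{36} \approx 8.0278$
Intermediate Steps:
$M{\left(z \right)} = \frac{1}{-8 + z}$ ($M{\left(z \right)} = \frac{1}{z - 8} = \frac{1}{-8 + z}$)
$Y{\left(h \right)} = -4 - \frac{h}{3} - \frac{h^{2}}{3} - \frac{h \left(5 + h\right)}{3}$ ($Y{\left(h \right)} = - \frac{\left(h^{2} + \left(h + 5\right) h\right) + \left(h + 12\right)}{3} = - \frac{\left(h^{2} + \left(5 + h\right) h\right) + \left(12 + h\right)}{3} = - \frac{\left(h^{2} + h \left(5 + h\right)\right) + \left(12 + h\right)}{3} = - \frac{12 + h + h^{2} + h \left(5 + h\right)}{3} = -4 - \frac{h}{3} - \frac{h^{2}}{3} - \frac{h \left(5 + h\right)}{3}$)
$\left(M{\left(W{\left(0 \right)} \right)} + Y{\left(-2 \right)}\right)^{2} = \left(\frac{1}{-8 + 2} - \frac{8}{3}\right)^{2} = \left(\frac{1}{-6} - \frac{8}{3}\right)^{2} = \left(- \frac{1}{6} - \frac{8}{3}\right)^{2} = \left(- \frac{17}{6}\right)^{2} = \frac{289}{36}$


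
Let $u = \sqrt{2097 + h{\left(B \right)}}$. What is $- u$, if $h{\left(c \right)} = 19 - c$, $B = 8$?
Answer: $- 2 \sqrt{527} \approx -45.913$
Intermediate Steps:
$u = 2 \sqrt{527}$ ($u = \sqrt{2097 + \left(19 - 8\right)} = \sqrt{2097 + 11} = \sqrt{2108} = 2 \sqrt{527} \approx 45.913$)
$- u = - 2 \sqrt{527}$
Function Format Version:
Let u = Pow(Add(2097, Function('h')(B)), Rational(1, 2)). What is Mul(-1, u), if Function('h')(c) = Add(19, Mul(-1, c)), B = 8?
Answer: Mul(-2, Pow(527, Rational(1, 2))) ≈ -45.913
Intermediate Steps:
u = Mul(2, Pow(527, Rational(1, 2))) (u = Pow(Add(2097, Add(19, Mul(-1, 8))), Rational(1, 2)) = Pow(Add(2097, Add(19, -8)), Rational(1, 2)) = Pow(Add(2097, 11), Rational(1, 2)) = Pow(2108, Rational(1, 2)) = Mul(2, Pow(527, Rational(1, 2))) ≈ 45.913)
Mul(-1, u) = Mul(-1, Mul(2, Pow(527, Rational(1, 2)))) = Mul(-2, Pow(527, Rational(1, 2)))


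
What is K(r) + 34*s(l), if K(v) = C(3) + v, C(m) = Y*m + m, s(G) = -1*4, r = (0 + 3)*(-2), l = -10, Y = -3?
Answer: -148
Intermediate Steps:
r = -6 (r = 3*(-2) = -6)
s(G) = -4
C(m) = -2*m (C(m) = -3*m + m = -2*m)
K(v) = -6 + v (K(v) = -2*3 + v = -6 + v)
K(r) + 34*s(l) = (-6 - 6) + 34*(-4) = -12 - 136 = -148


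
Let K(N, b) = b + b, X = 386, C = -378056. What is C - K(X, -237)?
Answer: -377582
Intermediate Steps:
K(N, b) = 2*b
C - K(X, -237) = -378056 - 2*(-237) = -378056 - 1*(-474) = -378056 + 474 = -377582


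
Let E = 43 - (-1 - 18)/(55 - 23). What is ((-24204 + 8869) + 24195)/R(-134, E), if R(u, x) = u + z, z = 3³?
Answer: -8860/107 ≈ -82.804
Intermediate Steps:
z = 27
E = 1395/32 (E = 43 - (-19)/32 = 43 - 1*(-19/32) = 43 + 19/32 = 1395/32 ≈ 43.594)
R(u, x) = 27 + u (R(u, x) = u + 27 = 27 + u)
((-24204 + 8869) + 24195)/R(-134, E) = ((-24204 + 8869) + 24195)/(27 - 134) = (-15335 + 24195)/(-107) = 8860*(-1/107) = -8860/107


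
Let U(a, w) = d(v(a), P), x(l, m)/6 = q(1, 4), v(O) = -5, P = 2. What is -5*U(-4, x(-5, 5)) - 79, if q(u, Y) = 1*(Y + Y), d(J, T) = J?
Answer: -54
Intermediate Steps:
q(u, Y) = 2*Y (q(u, Y) = 1*(2*Y) = 2*Y)
x(l, m) = 48 (x(l, m) = 6*(2*4) = 6*8 = 48)
U(a, w) = -5
-5*U(-4, x(-5, 5)) - 79 = -5*(-5) - 79 = 25 - 79 = -54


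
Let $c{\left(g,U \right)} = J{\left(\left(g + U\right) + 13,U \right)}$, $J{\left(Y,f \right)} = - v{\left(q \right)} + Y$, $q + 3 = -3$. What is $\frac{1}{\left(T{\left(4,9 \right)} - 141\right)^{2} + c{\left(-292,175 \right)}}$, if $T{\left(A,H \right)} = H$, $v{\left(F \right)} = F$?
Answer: $\frac{1}{17326} \approx 5.7717 \cdot 10^{-5}$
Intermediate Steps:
$q = -6$ ($q = -3 - 3 = -6$)
$J{\left(Y,f \right)} = 6 + Y$ ($J{\left(Y,f \right)} = \left(-1\right) \left(-6\right) + Y = 6 + Y$)
$c{\left(g,U \right)} = 19 + U + g$ ($c{\left(g,U \right)} = 6 + \left(\left(g + U\right) + 13\right) = 6 + \left(\left(U + g\right) + 13\right) = 6 + \left(13 + U + g\right) = 19 + U + g$)
$\frac{1}{\left(T{\left(4,9 \right)} - 141\right)^{2} + c{\left(-292,175 \right)}} = \frac{1}{\left(9 - 141\right)^{2} + \left(19 + 175 - 292\right)} = \frac{1}{\left(-132\right)^{2} - 98} = \frac{1}{17424 - 98} = \frac{1}{17326}$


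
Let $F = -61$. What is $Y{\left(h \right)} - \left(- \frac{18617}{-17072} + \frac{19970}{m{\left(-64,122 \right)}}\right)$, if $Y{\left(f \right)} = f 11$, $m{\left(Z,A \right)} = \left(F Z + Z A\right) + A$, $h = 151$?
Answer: $\frac{53757574645}{32283152} \approx 1665.2$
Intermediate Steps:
$m{\left(Z,A \right)} = A - 61 Z + A Z$ ($m{\left(Z,A \right)} = \left(- 61 Z + Z A\right) + A = \left(- 61 Z + A Z\right) + A = A - 61 Z + A Z$)
$Y{\left(f \right)} = 11 f$
$Y{\left(h \right)} - \left(- \frac{18617}{-17072} + \frac{19970}{m{\left(-64,122 \right)}}\right) = 11 \cdot 151 - \left(- \frac{18617}{-17072} + \frac{19970}{122 - -3904 + 122 \left(-64\right)}\right) = 1661 - \left(\left(-18617\right) \left(- \frac{1}{17072}\right) + \frac{19970}{122 + 3904 - 7808}\right) = 1661 - \left(\frac{18617}{17072} + \frac{19970}{-3782}\right) = 1661 - \left(\frac{18617}{17072} + 19970 \left(- \frac{1}{3782}\right)\right) = 1661 - \left(\frac{18617}{17072} - \frac{9985}{1891}\right) = 1661 - - \frac{135259173}{32283152} = 1661 + \frac{135259173}{32283152} = \frac{53757574645}{32283152}$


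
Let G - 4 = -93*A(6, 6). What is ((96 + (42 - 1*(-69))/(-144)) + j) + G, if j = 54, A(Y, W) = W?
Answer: -19429/48 ≈ -404.77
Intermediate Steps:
G = -554 (G = 4 - 93*6 = 4 - 558 = -554)
((96 + (42 - 1*(-69))/(-144)) + j) + G = ((96 + (42 - 1*(-69))/(-144)) + 54) - 554 = ((96 + (42 + 69)*(-1/144)) + 54) - 554 = ((96 + 111*(-1/144)) + 54) - 554 = ((96 - 37/48) + 54) - 554 = (4571/48 + 54) - 554 = 7163/48 - 554 = -19429/48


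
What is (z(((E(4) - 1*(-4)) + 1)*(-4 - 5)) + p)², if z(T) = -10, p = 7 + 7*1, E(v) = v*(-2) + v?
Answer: 16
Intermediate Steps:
E(v) = -v (E(v) = -2*v + v = -v)
p = 14 (p = 7 + 7 = 14)
(z(((E(4) - 1*(-4)) + 1)*(-4 - 5)) + p)² = (-10 + 14)² = 4² = 16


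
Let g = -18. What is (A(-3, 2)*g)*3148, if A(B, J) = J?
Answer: -113328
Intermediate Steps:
(A(-3, 2)*g)*3148 = (2*(-18))*3148 = -36*3148 = -113328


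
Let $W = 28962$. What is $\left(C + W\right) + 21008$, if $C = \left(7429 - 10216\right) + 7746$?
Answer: $54929$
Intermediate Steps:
$C = 4959$ ($C = -2787 + 7746 = 4959$)
$\left(C + W\right) + 21008 = \left(4959 + 28962\right) + 21008 = 33921 + 21008 = 54929$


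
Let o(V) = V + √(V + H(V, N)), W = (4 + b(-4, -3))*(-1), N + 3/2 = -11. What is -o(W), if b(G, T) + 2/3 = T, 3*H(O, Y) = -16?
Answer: ⅓ - I*√51/3 ≈ 0.33333 - 2.3805*I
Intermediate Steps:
N = -25/2 (N = -3/2 - 11 = -25/2 ≈ -12.500)
H(O, Y) = -16/3 (H(O, Y) = (⅓)*(-16) = -16/3)
b(G, T) = -⅔ + T
W = -⅓ (W = (4 + (-⅔ - 3))*(-1) = (4 - 11/3)*(-1) = (⅓)*(-1) = -⅓ ≈ -0.33333)
o(V) = V + √(-16/3 + V) (o(V) = V + √(V - 16/3) = V + √(-16/3 + V))
-o(W) = -(-⅓ + √(-48 + 9*(-⅓))/3) = -(-⅓ + √(-48 - 3)/3) = -(-⅓ + √(-51)/3) = -(-⅓ + (I*√51)/3) = -(-⅓ + I*√51/3) = ⅓ - I*√51/3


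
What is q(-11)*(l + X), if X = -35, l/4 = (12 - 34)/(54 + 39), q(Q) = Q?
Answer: 36773/93 ≈ 395.41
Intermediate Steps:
l = -88/93 (l = 4*((12 - 34)/(54 + 39)) = 4*(-22/93) = -88/93 ≈ -0.94624)
q(-11)*(l + X) = -11*(-88/93 - 35) = -11*(-3343/93) = 36773/93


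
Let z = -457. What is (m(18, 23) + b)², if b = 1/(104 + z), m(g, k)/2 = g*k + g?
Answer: 93019510081/124609 ≈ 7.4649e+5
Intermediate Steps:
m(g, k) = 2*g + 2*g*k (m(g, k) = 2*(g*k + g) = 2*(g + g*k) = 2*g + 2*g*k)
b = -1/353 (b = 1/(104 - 457) = 1/(-353) = -1/353 ≈ -0.0028329)
(m(18, 23) + b)² = (2*18*(1 + 23) - 1/353)² = (2*18*24 - 1/353)² = (864 - 1/353)² = (304991/353)² = 93019510081/124609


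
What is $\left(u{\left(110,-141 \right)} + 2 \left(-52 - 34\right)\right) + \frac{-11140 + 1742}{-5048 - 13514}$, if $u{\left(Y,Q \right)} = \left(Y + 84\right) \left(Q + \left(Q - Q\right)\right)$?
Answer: $- \frac{255464107}{9281} \approx -27526.0$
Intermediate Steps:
$u{\left(Y,Q \right)} = Q \left(84 + Y\right)$ ($u{\left(Y,Q \right)} = \left(84 + Y\right) \left(Q + 0\right) = \left(84 + Y\right) Q = Q \left(84 + Y\right)$)
$\left(u{\left(110,-141 \right)} + 2 \left(-52 - 34\right)\right) + \frac{-11140 + 1742}{-5048 - 13514} = \left(- 141 \left(84 + 110\right) + 2 \left(-52 - 34\right)\right) + \frac{-11140 + 1742}{-5048 - 13514} = \left(\left(-141\right) 194 + 2 \left(-86\right)\right) - \frac{9398}{-18562} = \left(-27354 - 172\right) - - \frac{4699}{9281} = -27526 + \frac{4699}{9281} = - \frac{255464107}{9281}$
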